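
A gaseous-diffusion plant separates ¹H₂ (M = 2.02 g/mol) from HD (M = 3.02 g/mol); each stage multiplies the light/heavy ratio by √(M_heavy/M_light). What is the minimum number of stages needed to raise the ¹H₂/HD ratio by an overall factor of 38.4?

19

Per stage α = (3.02/2.02)^(1/2) = 1.49505^0.5, giving ln α = 0.2011.
Need α^N ≥ 38.4 ⇒ N ≥ ln(38.4) / ln α = 3.648 / 0.2011 = 18.14.
So at least 19 stages are needed.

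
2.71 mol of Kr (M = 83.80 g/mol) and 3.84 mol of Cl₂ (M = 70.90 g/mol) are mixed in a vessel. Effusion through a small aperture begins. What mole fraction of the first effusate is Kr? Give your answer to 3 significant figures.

Effusion rate of each component ∝ n_i/√M_i (partial pressure × 1/√M).
So x_Kr in the escaping gas = (n_Kr/√M_Kr) / Σ(n_i/√M_i)
= (2.71/√83.80) / (2.71/√83.80 + 3.84/√70.90) = 0.2960/(0.2960 + 0.4560) = 0.394.

0.394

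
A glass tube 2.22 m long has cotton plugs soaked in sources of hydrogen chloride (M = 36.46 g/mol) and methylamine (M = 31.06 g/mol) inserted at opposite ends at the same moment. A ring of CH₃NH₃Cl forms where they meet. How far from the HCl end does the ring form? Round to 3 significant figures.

Graham's law gives d_HCl/d_CH₃NH₂ = rate_HCl/rate_CH₃NH₂ = √(M_CH₃NH₂/M_HCl) = √(31.06/36.46) = 0.9230.
With d_HCl + d_CH₃NH₂ = 2.22 m, d_CH₃NH₂ = 2.22/(1 + 0.9230) = 1.154 m.
d_HCl = 2.22 − 1.154 = 1.07 m.

1.07 m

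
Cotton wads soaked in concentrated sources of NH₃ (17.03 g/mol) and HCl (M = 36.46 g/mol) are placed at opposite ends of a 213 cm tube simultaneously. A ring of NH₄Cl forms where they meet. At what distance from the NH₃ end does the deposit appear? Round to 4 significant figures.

The fronts meet when d_NH₃ + d_HCl = L with d_NH₃/d_HCl = √(M_HCl/M_NH₃) (Graham's law). Here √(M_HCl/M_NH₃) = √(36.46/17.03) = 1.463.
With d_NH₃ + d_HCl = 213 cm, d_HCl = 213/(1 + 1.463) = 86.47 cm.
d_NH₃ = 213 − 86.47 = 126.5 cm.

126.5 cm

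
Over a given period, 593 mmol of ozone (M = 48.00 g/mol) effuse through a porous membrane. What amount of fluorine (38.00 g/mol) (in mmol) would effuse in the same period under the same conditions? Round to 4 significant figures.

Since effusion rate ∝ 1/√M, rate_F₂/rate_O₃ = √(M_O₃/M_F₂) = √(48.00/38.00) = √1.263 = 1.124.
So the amount for F₂ is 593 × 1.124 = 666.5 mmol.

666.5 mmol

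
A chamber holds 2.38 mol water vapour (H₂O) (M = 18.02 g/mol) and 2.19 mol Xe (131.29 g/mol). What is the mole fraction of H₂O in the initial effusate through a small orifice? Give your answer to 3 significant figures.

0.746

Effusion rate of each component ∝ n_i/√M_i (partial pressure × 1/√M).
Mole fraction of H₂O in the effusate = (n_H₂O/√M_H₂O) / (n_H₂O/√M_H₂O + n_Xe/√M_Xe)
= (2.38/√18.02) / (2.38/√18.02 + 2.19/√131.29) = 0.5607/(0.5607 + 0.1911) = 0.746.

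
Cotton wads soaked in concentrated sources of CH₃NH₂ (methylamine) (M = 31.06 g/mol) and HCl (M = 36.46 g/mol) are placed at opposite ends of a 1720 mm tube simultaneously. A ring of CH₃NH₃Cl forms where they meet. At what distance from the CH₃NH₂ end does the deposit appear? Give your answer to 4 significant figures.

894.4 mm

Distances travelled in equal time are proportional to diffusion rates, so d_CH₃NH₂/d_HCl = √(M_HCl/M_CH₃NH₂) = √(36.46/31.06) = 1.083.
With d_CH₃NH₂ + d_HCl = 1720 mm, d_HCl = 1720/(1 + 1.083) = 825.6 mm.
d_CH₃NH₂ = 1720 − 825.6 = 894.4 mm.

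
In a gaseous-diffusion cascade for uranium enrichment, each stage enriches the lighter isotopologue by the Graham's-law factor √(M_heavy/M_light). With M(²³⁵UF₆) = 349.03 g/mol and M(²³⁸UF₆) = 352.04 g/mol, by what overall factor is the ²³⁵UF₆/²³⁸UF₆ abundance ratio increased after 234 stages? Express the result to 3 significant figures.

2.73

After 234 stages the ratio has grown by (√(352.04/349.03))^234 = (352.04/349.03)^(234/2).
= 1.00862^117 = 2.73.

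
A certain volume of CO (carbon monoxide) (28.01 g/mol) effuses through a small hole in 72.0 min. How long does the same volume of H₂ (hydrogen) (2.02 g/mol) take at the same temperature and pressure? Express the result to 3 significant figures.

19.3 min

By Graham's law, t_H₂/t_CO = √(M_H₂/M_CO) = √(2.02/28.01) = √0.07212 = 0.2685.
So the time for H₂ is 72.0 × 0.2685 = 19.3 min.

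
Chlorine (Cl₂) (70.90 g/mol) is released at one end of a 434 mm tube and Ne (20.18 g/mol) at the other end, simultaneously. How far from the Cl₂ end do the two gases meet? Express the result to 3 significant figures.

151 mm

Distances travelled in equal time are proportional to diffusion rates, so d_Cl₂/d_Ne = √(M_Ne/M_Cl₂) = √(20.18/70.90) = 0.5335.
With d_Cl₂ + d_Ne = 434 mm, d_Ne = 434/(1 + 0.5335) = 283.0 mm.
d_Cl₂ = 434 − 283.0 = 151 mm.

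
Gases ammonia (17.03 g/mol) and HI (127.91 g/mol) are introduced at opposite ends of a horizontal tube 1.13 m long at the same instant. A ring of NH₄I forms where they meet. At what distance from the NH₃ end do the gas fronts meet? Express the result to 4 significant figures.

0.8279 m

Distances travelled in equal time are proportional to diffusion rates, so d_NH₃/d_HI = √(M_HI/M_NH₃) = √(127.91/17.03) = 2.741.
With d_NH₃ + d_HI = 1.13 m, d_HI = 1.13/(1 + 2.741) = 0.3021 m.
d_NH₃ = 1.13 − 0.3021 = 0.8279 m.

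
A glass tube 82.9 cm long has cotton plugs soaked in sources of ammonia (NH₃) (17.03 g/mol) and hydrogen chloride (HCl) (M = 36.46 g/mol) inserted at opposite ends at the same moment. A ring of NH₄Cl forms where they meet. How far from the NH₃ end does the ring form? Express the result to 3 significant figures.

Graham's law gives d_NH₃/d_HCl = rate_NH₃/rate_HCl = √(M_HCl/M_NH₃) = √(36.46/17.03) = 1.463.
With d_NH₃ + d_HCl = 82.9 cm, d_HCl = 82.9/(1 + 1.463) = 33.66 cm.
d_NH₃ = 82.9 − 33.66 = 49.2 cm.

49.2 cm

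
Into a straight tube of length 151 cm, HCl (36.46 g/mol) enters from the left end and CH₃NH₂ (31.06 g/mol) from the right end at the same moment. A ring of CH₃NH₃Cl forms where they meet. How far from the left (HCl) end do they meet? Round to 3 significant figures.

72.5 cm

Graham's law gives d_HCl/d_CH₃NH₂ = rate_HCl/rate_CH₃NH₂ = √(M_CH₃NH₂/M_HCl) = √(31.06/36.46) = 0.9230.
With d_HCl + d_CH₃NH₂ = 151 cm, d_CH₃NH₂ = 151/(1 + 0.9230) = 78.52 cm.
d_HCl = 151 − 78.52 = 72.5 cm.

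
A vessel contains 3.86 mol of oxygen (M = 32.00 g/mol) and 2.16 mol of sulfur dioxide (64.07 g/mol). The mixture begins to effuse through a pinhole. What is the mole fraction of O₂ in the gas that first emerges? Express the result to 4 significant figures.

The effusion rate of species i is ∝ p_i/√M_i ∝ n_i/√M_i.
So x_O₂ in the escaping gas = (n_O₂/√M_O₂) / Σ(n_i/√M_i)
= (3.86/√32.00) / (3.86/√32.00 + 2.16/√64.07) = 0.6824/(0.6824 + 0.2699) = 0.7166.

0.7166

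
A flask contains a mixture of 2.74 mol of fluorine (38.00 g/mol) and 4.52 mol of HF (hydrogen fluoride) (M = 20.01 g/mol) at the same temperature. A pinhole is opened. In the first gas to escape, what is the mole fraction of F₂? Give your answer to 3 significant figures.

The effusion rate of species i is ∝ p_i/√M_i ∝ n_i/√M_i.
x_F₂(eff) = (n_F₂/√M_F₂) / (n_F₂/√M_F₂ + n_HF/√M_HF)
= (2.74/√38.00) / (2.74/√38.00 + 4.52/√20.01) = 0.4445/(0.4445 + 1.010) = 0.306.

0.306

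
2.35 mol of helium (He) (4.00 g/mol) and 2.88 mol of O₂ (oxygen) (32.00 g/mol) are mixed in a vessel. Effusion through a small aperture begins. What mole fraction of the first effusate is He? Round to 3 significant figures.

0.698

Rate_i ∝ x_i/√M_i (Graham's law weighted by mole fraction), so the effusate composition follows n_i/√M_i.
Mole fraction of He in the effusate = (n_He/√M_He) / (n_He/√M_He + n_O₂/√M_O₂)
= (2.35/√4.00) / (2.35/√4.00 + 2.88/√32.00) = 1.175/(1.175 + 0.5091) = 0.698.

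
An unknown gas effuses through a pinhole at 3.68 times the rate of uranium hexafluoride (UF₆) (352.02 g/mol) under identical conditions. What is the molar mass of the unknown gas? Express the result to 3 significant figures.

Using Graham's law: rate_X/rate_UF₆ = √(M_UF₆/M_X).
3.68 = √(352.02/M_X)
M_X = 352.02 / 3.68² = 352.02 / 13.54 = 26.0 g/mol

26.0 g/mol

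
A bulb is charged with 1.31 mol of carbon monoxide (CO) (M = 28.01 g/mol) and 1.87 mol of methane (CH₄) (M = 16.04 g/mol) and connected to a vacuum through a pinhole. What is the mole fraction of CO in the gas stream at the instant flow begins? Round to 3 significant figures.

0.346

Each component's effusion rate ∝ (its partial pressure)·(1/√M) ∝ n_i/√M_i.
x_CO(eff) = (n_CO/√M_CO) / (n_CO/√M_CO + n_CH₄/√M_CH₄)
= (1.31/√28.01) / (1.31/√28.01 + 1.87/√16.04) = 0.2475/(0.2475 + 0.4669) = 0.346.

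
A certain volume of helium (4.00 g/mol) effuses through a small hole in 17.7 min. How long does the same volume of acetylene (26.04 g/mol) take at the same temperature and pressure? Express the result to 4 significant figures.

Using Graham's law: t_C₂H₂/t_He = √(M_C₂H₂/M_He) = √(26.04/4.00) = √6.510 = 2.551.
So the time for C₂H₂ is 17.7 × 2.551 = 45.16 min.

45.16 min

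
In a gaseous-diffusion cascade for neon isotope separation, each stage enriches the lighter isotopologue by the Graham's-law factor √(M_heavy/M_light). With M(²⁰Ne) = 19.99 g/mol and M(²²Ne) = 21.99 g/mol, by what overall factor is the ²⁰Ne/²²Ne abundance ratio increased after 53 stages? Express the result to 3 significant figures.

12.5

The single-stage factor is √(M_heavy/M_light), so 53 stages give [√(21.99/19.99)]^53 = (21.99/19.99)^(53/2).
= 1.10005^(53/2) = 12.5.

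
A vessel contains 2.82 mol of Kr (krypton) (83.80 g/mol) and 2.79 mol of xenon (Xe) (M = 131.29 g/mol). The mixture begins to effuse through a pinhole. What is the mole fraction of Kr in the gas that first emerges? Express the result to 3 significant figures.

0.559

The effusion rate of species i is ∝ p_i/√M_i ∝ n_i/√M_i.
So x_Kr in the escaping gas = (n_Kr/√M_Kr) / Σ(n_i/√M_i)
= (2.82/√83.80) / (2.82/√83.80 + 2.79/√131.29) = 0.3081/(0.3081 + 0.2435) = 0.559.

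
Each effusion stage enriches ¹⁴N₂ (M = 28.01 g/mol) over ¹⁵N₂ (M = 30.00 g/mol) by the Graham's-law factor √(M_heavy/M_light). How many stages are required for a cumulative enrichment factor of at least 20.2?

With α = √(30.00/28.01) per stage, ln α = ½ ln(1.07105) = 0.03432.
Need α^N ≥ 20.2 ⇒ N ≥ ln(20.2) / ln α = 3.006 / 0.03432 = 87.58.
Minimum whole number of stages: N = 88.

88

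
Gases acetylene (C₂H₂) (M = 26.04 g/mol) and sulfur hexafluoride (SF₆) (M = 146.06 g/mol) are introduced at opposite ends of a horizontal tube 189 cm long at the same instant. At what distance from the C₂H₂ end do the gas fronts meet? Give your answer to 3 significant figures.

133 cm

In equal time, each gas travels a distance ∝ its rate ∝ 1/√M, so d_C₂H₂/d_SF₆ = √(M_SF₆/M_C₂H₂) = √(146.06/26.04) = 2.368.
With d_C₂H₂ + d_SF₆ = 189 cm, d_SF₆ = 189/(1 + 2.368) = 56.11 cm.
d_C₂H₂ = 189 − 56.11 = 133 cm.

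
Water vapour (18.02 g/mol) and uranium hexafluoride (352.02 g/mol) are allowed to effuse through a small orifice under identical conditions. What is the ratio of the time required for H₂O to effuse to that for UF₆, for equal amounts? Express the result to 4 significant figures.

Using Graham's law: t_H₂O/t_UF₆ = √(M_H₂O/M_UF₆) = √(18.02/352.02) = √0.05119 = 0.2263.

0.2263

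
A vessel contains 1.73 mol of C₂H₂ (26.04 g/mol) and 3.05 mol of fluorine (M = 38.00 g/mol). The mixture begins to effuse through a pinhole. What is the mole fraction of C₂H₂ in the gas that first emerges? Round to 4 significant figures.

The effusion rate of species i is ∝ p_i/√M_i ∝ n_i/√M_i.
x_C₂H₂(eff) = (n_C₂H₂/√M_C₂H₂) / (n_C₂H₂/√M_C₂H₂ + n_F₂/√M_F₂)
= (1.73/√26.04) / (1.73/√26.04 + 3.05/√38.00) = 0.3390/(0.3390 + 0.4948) = 0.4066.

0.4066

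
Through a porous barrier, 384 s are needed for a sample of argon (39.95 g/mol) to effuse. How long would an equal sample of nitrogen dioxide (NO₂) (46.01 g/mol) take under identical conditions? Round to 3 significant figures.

412 s

Graham's law gives t_NO₂/t_Ar = √(M_NO₂/M_Ar) = √(46.01/39.95) = √1.152 = 1.073.
So the time for NO₂ is 384 × 1.073 = 412 s.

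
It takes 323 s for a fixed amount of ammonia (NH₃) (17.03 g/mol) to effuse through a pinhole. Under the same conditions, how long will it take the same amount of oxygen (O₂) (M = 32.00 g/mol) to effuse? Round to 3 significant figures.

Using Graham's law: t_O₂/t_NH₃ = √(M_O₂/M_NH₃) = √(32.00/17.03) = √1.879 = 1.371.
So the time for O₂ is 323 × 1.371 = 443 s.

443 s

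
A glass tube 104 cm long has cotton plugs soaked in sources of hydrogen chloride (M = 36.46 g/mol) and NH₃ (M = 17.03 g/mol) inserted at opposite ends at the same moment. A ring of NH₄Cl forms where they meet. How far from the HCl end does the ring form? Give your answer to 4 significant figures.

42.22 cm

Graham's law gives d_HCl/d_NH₃ = rate_HCl/rate_NH₃ = √(M_NH₃/M_HCl) = √(17.03/36.46) = 0.6834.
With d_HCl + d_NH₃ = 104 cm, d_NH₃ = 104/(1 + 0.6834) = 61.78 cm.
d_HCl = 104 − 61.78 = 42.22 cm.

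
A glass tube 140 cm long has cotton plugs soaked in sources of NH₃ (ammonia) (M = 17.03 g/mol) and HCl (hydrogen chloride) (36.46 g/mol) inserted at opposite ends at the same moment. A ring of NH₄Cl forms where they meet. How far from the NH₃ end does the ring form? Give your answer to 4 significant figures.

83.16 cm

Distances travelled in equal time are proportional to diffusion rates, so d_NH₃/d_HCl = √(M_HCl/M_NH₃) = √(36.46/17.03) = 1.463.
With d_NH₃ + d_HCl = 140 cm, d_HCl = 140/(1 + 1.463) = 56.84 cm.
d_NH₃ = 140 − 56.84 = 83.16 cm.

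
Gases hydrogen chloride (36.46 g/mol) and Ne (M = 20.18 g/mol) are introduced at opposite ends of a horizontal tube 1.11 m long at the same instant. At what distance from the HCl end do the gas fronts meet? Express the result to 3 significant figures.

0.474 m

Graham's law gives d_HCl/d_Ne = rate_HCl/rate_Ne = √(M_Ne/M_HCl) = √(20.18/36.46) = 0.7440.
With d_HCl + d_Ne = 1.11 m, d_Ne = 1.11/(1 + 0.7440) = 0.6365 m.
d_HCl = 1.11 − 0.6365 = 0.474 m.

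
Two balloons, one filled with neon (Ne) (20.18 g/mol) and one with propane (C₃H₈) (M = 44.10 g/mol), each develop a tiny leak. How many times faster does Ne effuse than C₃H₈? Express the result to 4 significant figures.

1.478

Using Graham's law: rate_Ne/rate_C₃H₈ = √(M_C₃H₈/M_Ne) = √(44.10/20.18) = √2.185 = 1.478.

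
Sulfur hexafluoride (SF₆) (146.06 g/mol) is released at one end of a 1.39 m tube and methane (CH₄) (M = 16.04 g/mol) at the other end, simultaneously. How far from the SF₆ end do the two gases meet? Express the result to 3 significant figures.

In equal time, each gas travels a distance ∝ its rate ∝ 1/√M, so d_SF₆/d_CH₄ = √(M_CH₄/M_SF₆) = √(16.04/146.06) = 0.3314.
With d_SF₆ + d_CH₄ = 1.39 m, d_CH₄ = 1.39/(1 + 0.3314) = 1.044 m.
d_SF₆ = 1.39 − 1.044 = 0.346 m.

0.346 m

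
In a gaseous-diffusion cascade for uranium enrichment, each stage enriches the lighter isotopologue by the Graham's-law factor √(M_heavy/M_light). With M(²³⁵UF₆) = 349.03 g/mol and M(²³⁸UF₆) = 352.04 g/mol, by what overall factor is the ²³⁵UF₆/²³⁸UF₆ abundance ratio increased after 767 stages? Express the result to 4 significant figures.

After 767 stages the ratio has grown by (√(352.04/349.03))^767 = (352.04/349.03)^(767/2).
= 1.00862^(767/2) = 26.93.

26.93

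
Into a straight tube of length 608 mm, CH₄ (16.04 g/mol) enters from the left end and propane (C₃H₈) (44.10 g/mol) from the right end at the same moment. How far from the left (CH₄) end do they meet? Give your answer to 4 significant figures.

379.3 mm

The fronts meet when d_CH₄ + d_C₃H₈ = L with d_CH₄/d_C₃H₈ = √(M_C₃H₈/M_CH₄) (Graham's law). Here √(M_C₃H₈/M_CH₄) = √(44.10/16.04) = 1.658.
With d_CH₄ + d_C₃H₈ = 608 mm, d_C₃H₈ = 608/(1 + 1.658) = 228.7 mm.
d_CH₄ = 608 − 228.7 = 379.3 mm.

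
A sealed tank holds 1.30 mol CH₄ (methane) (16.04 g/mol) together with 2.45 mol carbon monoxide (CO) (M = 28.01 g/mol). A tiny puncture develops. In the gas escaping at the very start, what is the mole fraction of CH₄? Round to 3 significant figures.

0.412

Effusion rate of each component ∝ n_i/√M_i (partial pressure × 1/√M).
So x_CH₄ in the escaping gas = (n_CH₄/√M_CH₄) / Σ(n_i/√M_i)
= (1.30/√16.04) / (1.30/√16.04 + 2.45/√28.01) = 0.3246/(0.3246 + 0.4629) = 0.412.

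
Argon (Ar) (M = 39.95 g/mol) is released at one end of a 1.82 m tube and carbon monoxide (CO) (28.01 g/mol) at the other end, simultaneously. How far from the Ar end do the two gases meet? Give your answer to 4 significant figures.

Graham's law gives d_Ar/d_CO = rate_Ar/rate_CO = √(M_CO/M_Ar) = √(28.01/39.95) = 0.8373.
With d_Ar + d_CO = 1.82 m, d_CO = 1.82/(1 + 0.8373) = 0.9906 m.
d_Ar = 1.82 − 0.9906 = 0.8294 m.

0.8294 m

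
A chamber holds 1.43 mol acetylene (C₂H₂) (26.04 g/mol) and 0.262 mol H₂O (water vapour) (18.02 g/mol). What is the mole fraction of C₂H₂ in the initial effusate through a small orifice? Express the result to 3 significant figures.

0.820

Each component's effusion rate ∝ (its partial pressure)·(1/√M) ∝ n_i/√M_i.
Mole fraction of C₂H₂ in the effusate = (n_C₂H₂/√M_C₂H₂) / (n_C₂H₂/√M_C₂H₂ + n_H₂O/√M_H₂O)
= (1.43/√26.04) / (1.43/√26.04 + 0.262/√18.02) = 0.2802/(0.2802 + 0.06172) = 0.820.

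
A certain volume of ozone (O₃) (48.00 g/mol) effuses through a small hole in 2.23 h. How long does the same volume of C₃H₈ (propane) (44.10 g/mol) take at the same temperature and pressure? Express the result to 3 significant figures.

2.14 h

Using Graham's law: t_C₃H₈/t_O₃ = √(M_C₃H₈/M_O₃) = √(44.10/48.00) = √0.9188 = 0.9585.
So the time for C₃H₈ is 2.23 × 0.9585 = 2.14 h.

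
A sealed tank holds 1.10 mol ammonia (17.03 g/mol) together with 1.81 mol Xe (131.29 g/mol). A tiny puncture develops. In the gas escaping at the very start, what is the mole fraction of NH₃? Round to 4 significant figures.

The effusion rate of species i is ∝ p_i/√M_i ∝ n_i/√M_i.
Mole fraction of NH₃ in the effusate = (n_NH₃/√M_NH₃) / (n_NH₃/√M_NH₃ + n_Xe/√M_Xe)
= (1.10/√17.03) / (1.10/√17.03 + 1.81/√131.29) = 0.2666/(0.2666 + 0.1580) = 0.6279.

0.6279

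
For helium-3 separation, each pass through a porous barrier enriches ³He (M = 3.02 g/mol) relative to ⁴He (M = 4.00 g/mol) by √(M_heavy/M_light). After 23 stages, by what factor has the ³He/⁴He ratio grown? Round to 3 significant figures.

25.3

Each stage multiplies the ratio by α = √(4.00/3.02), so after 23 stages the overall factor is α^23 = (4.00/3.02)^(23/2).
= 1.32450^(23/2) = 25.3.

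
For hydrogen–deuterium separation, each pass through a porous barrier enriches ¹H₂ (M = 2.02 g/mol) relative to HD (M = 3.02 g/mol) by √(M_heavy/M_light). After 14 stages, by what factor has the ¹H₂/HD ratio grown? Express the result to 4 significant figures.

16.70

Overall factor = α^14 with α = √(3.02/2.02), i.e. (3.02/2.02)^(14/2).
= 1.49505^7 = 16.70.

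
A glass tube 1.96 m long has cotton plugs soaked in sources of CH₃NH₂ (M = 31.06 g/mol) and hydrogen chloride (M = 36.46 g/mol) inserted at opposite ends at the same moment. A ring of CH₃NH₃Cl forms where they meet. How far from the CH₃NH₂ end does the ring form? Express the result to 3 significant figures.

1.02 m

Graham's law gives d_CH₃NH₂/d_HCl = rate_CH₃NH₂/rate_HCl = √(M_HCl/M_CH₃NH₂) = √(36.46/31.06) = 1.083.
With d_CH₃NH₂ + d_HCl = 1.96 m, d_HCl = 1.96/(1 + 1.083) = 0.9407 m.
d_CH₃NH₂ = 1.96 − 0.9407 = 1.02 m.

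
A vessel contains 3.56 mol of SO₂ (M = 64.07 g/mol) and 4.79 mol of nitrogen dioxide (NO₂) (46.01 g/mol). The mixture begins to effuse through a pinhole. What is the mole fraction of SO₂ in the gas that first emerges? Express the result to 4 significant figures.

Effusion rate of each component ∝ n_i/√M_i (partial pressure × 1/√M).
Mole fraction of SO₂ in the effusate = (n_SO₂/√M_SO₂) / (n_SO₂/√M_SO₂ + n_NO₂/√M_NO₂)
= (3.56/√64.07) / (3.56/√64.07 + 4.79/√46.01) = 0.4448/(0.4448 + 0.7062) = 0.3864.

0.3864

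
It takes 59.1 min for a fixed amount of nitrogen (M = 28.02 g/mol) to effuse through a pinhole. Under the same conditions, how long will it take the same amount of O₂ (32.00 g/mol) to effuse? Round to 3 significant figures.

Using Graham's law: t_O₂/t_N₂ = √(M_O₂/M_N₂) = √(32.00/28.02) = √1.142 = 1.069.
So the time for O₂ is 59.1 × 1.069 = 63.2 min.

63.2 min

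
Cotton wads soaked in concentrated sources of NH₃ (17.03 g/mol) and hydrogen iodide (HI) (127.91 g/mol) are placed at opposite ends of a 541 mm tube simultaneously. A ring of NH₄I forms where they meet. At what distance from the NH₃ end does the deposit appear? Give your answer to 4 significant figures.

396.4 mm

Graham's law gives d_NH₃/d_HI = rate_NH₃/rate_HI = √(M_HI/M_NH₃) = √(127.91/17.03) = 2.741.
With d_NH₃ + d_HI = 541 mm, d_HI = 541/(1 + 2.741) = 144.6 mm.
d_NH₃ = 541 − 144.6 = 396.4 mm.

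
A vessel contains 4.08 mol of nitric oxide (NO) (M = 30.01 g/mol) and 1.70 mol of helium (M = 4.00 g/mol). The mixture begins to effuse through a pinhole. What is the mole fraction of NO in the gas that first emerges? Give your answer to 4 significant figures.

The effusion rate of species i is ∝ p_i/√M_i ∝ n_i/√M_i.
So x_NO in the escaping gas = (n_NO/√M_NO) / Σ(n_i/√M_i)
= (4.08/√30.01) / (4.08/√30.01 + 1.70/√4.00) = 0.7448/(0.7448 + 0.8500) = 0.4670.

0.4670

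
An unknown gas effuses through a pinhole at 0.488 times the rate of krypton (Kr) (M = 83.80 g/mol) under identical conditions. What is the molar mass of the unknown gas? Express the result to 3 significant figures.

Graham's law gives rate_X/rate_Kr = √(M_Kr/M_X).
0.488 = √(83.80/M_X)
M_X = 83.80 / 0.488² = 83.80 / 0.2381 = 352 g/mol

352 g/mol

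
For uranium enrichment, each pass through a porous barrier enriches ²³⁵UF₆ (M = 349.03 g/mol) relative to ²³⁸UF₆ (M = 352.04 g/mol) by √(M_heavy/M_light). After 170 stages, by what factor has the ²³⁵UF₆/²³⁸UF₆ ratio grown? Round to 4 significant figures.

2.075

After 170 stages the ratio has grown by (√(352.04/349.03))^170 = (352.04/349.03)^(170/2).
= 1.00862^85 = 2.075.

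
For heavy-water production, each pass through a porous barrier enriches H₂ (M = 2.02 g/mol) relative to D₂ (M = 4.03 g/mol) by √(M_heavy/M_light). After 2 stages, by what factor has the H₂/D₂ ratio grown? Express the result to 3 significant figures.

2.00

After 2 stages the ratio has grown by (√(4.03/2.02))^2 = (4.03/2.02)^(2/2).
= 1.99505^1 = 2.00.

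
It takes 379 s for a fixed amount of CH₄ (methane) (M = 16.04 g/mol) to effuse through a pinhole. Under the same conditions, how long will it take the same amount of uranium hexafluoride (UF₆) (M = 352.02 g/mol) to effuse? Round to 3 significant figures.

1780 s

Graham's law gives t_UF₆/t_CH₄ = √(M_UF₆/M_CH₄) = √(352.02/16.04) = √21.95 = 4.685.
So the time for UF₆ is 379 × 4.685 = 1780 s.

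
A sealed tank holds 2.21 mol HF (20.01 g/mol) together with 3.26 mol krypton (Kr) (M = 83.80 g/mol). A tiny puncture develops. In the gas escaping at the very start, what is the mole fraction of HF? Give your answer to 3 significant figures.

The effusion rate of species i is ∝ p_i/√M_i ∝ n_i/√M_i.
x_HF(eff) = (n_HF/√M_HF) / (n_HF/√M_HF + n_Kr/√M_Kr)
= (2.21/√20.01) / (2.21/√20.01 + 3.26/√83.80) = 0.4940/(0.4940 + 0.3561) = 0.581.

0.581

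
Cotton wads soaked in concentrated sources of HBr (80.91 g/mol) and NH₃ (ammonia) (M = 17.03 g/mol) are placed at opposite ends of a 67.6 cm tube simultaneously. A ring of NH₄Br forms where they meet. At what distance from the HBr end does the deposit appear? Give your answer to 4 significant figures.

In equal time, each gas travels a distance ∝ its rate ∝ 1/√M, so d_HBr/d_NH₃ = √(M_NH₃/M_HBr) = √(17.03/80.91) = 0.4588.
With d_HBr + d_NH₃ = 67.6 cm, d_NH₃ = 67.6/(1 + 0.4588) = 46.34 cm.
d_HBr = 67.6 − 46.34 = 21.26 cm.

21.26 cm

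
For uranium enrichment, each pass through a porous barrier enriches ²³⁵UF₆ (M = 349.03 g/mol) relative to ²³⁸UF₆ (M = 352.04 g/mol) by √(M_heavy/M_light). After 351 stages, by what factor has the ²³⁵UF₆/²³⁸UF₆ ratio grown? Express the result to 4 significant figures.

4.513

After 351 stages the ratio has grown by (√(352.04/349.03))^351 = (352.04/349.03)^(351/2).
= 1.00862^(351/2) = 4.513.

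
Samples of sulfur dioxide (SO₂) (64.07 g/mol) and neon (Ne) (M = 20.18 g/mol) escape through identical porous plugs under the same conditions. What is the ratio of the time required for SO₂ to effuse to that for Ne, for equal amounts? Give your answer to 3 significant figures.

1.78

By Graham's law, t_SO₂/t_Ne = √(M_SO₂/M_Ne) = √(64.07/20.18) = √3.175 = 1.78.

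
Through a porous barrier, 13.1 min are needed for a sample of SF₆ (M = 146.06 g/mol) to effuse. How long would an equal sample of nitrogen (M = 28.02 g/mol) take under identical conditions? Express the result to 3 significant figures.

Graham's law gives t_N₂/t_SF₆ = √(M_N₂/M_SF₆) = √(28.02/146.06) = √0.1918 = 0.4380.
So the time for N₂ is 13.1 × 0.4380 = 5.74 min.

5.74 min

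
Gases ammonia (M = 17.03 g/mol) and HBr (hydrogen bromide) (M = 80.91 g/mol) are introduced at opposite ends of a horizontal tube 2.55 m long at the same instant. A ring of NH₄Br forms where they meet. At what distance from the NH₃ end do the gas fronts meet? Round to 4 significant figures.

The fronts meet when d_NH₃ + d_HBr = L with d_NH₃/d_HBr = √(M_HBr/M_NH₃) (Graham's law). Here √(M_HBr/M_NH₃) = √(80.91/17.03) = 2.180.
With d_NH₃ + d_HBr = 2.55 m, d_HBr = 2.55/(1 + 2.180) = 0.8020 m.
d_NH₃ = 2.55 − 0.8020 = 1.748 m.

1.748 m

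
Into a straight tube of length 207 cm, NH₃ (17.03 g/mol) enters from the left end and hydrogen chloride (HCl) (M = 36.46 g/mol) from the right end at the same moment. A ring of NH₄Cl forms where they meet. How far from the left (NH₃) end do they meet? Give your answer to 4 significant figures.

Graham's law gives d_NH₃/d_HCl = rate_NH₃/rate_HCl = √(M_HCl/M_NH₃) = √(36.46/17.03) = 1.463.
With d_NH₃ + d_HCl = 207 cm, d_HCl = 207/(1 + 1.463) = 84.04 cm.
d_NH₃ = 207 − 84.04 = 123.0 cm.

123.0 cm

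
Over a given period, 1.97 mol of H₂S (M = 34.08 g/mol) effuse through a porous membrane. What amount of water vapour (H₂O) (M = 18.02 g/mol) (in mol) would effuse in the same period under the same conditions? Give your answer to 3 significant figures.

From Graham's law, rate_H₂O/rate_H₂S = √(M_H₂S/M_H₂O) = √(34.08/18.02) = √1.891 = 1.375.
So the amount for H₂O is 1.97 × 1.375 = 2.71 mol.

2.71 mol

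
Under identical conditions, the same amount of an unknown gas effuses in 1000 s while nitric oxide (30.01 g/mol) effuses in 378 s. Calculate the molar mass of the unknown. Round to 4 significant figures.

By Graham's law, t_X/t_NO = √(M_X/M_NO).
1000/378 = 2.646 = √(M_X/30.01)
M_X = 30.01 × 2.646² = 30.01 × 6.999 = 210.0 g/mol

210.0 g/mol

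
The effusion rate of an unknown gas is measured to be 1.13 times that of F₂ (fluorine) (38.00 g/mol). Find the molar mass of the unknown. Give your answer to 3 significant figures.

From Graham's law, rate_X/rate_F₂ = √(M_F₂/M_X).
1.13 = √(38.00/M_X)
M_X = 38.00 / 1.13² = 38.00 / 1.277 = 29.8 g/mol

29.8 g/mol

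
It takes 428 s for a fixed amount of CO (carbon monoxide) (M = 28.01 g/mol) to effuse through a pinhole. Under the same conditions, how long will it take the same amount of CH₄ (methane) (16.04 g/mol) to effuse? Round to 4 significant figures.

From Graham's law, t_CH₄/t_CO = √(M_CH₄/M_CO) = √(16.04/28.01) = √0.5727 = 0.7567.
So the time for CH₄ is 428 × 0.7567 = 323.9 s.

323.9 s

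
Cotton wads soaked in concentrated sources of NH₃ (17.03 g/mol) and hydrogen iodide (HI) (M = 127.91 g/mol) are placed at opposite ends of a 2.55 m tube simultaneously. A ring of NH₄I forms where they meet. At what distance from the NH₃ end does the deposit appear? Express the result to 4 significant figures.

The fronts meet when d_NH₃ + d_HI = L with d_NH₃/d_HI = √(M_HI/M_NH₃) (Graham's law). Here √(M_HI/M_NH₃) = √(127.91/17.03) = 2.741.
With d_NH₃ + d_HI = 2.55 m, d_HI = 2.55/(1 + 2.741) = 0.6817 m.
d_NH₃ = 2.55 − 0.6817 = 1.868 m.

1.868 m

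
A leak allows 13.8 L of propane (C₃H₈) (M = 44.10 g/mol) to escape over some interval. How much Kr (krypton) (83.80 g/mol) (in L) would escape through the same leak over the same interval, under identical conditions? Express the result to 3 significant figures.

10.0 L

Graham's law gives rate_Kr/rate_C₃H₈ = √(M_C₃H₈/M_Kr) = √(44.10/83.80) = √0.5263 = 0.7254.
So the volume for Kr is 13.8 × 0.7254 = 10.0 L.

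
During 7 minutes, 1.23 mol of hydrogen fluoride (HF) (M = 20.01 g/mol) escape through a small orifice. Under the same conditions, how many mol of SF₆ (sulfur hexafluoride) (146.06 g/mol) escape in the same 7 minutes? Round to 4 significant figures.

0.4553 mol

Since effusion rate ∝ 1/√M, rate_SF₆/rate_HF = √(M_HF/M_SF₆) = √(20.01/146.06) = √0.1370 = 0.3701.
So the amount for SF₆ is 1.23 × 0.3701 = 0.4553 mol.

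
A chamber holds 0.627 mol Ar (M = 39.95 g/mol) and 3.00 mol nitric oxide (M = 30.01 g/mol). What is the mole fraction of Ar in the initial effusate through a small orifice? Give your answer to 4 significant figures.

The effusion rate of species i is ∝ p_i/√M_i ∝ n_i/√M_i.
x_Ar(eff) = (n_Ar/√M_Ar) / (n_Ar/√M_Ar + n_NO/√M_NO)
= (0.627/√39.95) / (0.627/√39.95 + 3.00/√30.01) = 0.09920/(0.09920 + 0.5476) = 0.1534.

0.1534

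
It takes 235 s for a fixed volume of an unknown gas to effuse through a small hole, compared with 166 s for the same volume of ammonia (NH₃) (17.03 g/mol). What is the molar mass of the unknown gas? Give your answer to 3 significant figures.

34.1 g/mol

Graham's law gives t_X/t_NH₃ = √(M_X/M_NH₃).
235/166 = 1.416 = √(M_X/17.03)
M_X = 17.03 × 1.416² = 17.03 × 2.004 = 34.1 g/mol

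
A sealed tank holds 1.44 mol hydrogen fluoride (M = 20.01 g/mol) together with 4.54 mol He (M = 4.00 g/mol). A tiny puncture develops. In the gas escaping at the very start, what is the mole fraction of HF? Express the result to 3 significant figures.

0.124

Effusion rate of each component ∝ n_i/√M_i (partial pressure × 1/√M).
x_HF(eff) = (n_HF/√M_HF) / (n_HF/√M_HF + n_He/√M_He)
= (1.44/√20.01) / (1.44/√20.01 + 4.54/√4.00) = 0.3219/(0.3219 + 2.270) = 0.124.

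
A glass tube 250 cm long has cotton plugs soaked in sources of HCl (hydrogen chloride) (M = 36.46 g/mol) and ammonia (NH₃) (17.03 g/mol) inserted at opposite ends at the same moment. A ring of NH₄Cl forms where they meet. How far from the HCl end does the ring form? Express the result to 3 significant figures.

The fronts meet when d_HCl + d_NH₃ = L with d_HCl/d_NH₃ = √(M_NH₃/M_HCl) (Graham's law). Here √(M_NH₃/M_HCl) = √(17.03/36.46) = 0.6834.
With d_HCl + d_NH₃ = 250 cm, d_NH₃ = 250/(1 + 0.6834) = 148.5 cm.
d_HCl = 250 − 148.5 = 101 cm.

101 cm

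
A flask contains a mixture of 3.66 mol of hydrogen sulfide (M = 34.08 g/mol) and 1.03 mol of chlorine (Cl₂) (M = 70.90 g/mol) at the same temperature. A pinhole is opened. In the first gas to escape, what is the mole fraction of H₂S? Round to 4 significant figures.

0.8367

Rate_i ∝ x_i/√M_i (Graham's law weighted by mole fraction), so the effusate composition follows n_i/√M_i.
So x_H₂S in the escaping gas = (n_H₂S/√M_H₂S) / Σ(n_i/√M_i)
= (3.66/√34.08) / (3.66/√34.08 + 1.03/√70.90) = 0.6269/(0.6269 + 0.1223) = 0.8367.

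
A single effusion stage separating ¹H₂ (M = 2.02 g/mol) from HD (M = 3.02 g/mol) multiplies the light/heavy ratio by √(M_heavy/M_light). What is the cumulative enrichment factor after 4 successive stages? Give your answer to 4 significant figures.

2.235

Overall factor = α^4 with α = √(3.02/2.02), i.e. (3.02/2.02)^(4/2).
= 1.49505^2 = 2.235.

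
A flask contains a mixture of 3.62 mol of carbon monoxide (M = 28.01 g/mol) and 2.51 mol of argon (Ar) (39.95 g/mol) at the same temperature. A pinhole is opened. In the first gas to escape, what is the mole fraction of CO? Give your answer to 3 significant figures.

Rate_i ∝ x_i/√M_i (Graham's law weighted by mole fraction), so the effusate composition follows n_i/√M_i.
x_CO(eff) = (n_CO/√M_CO) / (n_CO/√M_CO + n_Ar/√M_Ar)
= (3.62/√28.01) / (3.62/√28.01 + 2.51/√39.95) = 0.6840/(0.6840 + 0.3971) = 0.633.

0.633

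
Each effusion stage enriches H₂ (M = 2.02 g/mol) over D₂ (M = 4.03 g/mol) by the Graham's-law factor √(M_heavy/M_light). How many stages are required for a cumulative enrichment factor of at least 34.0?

Single-stage factor α = √(4.03/2.02), so ln α = ½ ln(1.99505) = 0.3453.
Need α^N ≥ 34.0 ⇒ N ≥ ln(34.0) / ln α = 3.526 / 0.3453 = 10.21.
Rounding up, N = 11 stages.

11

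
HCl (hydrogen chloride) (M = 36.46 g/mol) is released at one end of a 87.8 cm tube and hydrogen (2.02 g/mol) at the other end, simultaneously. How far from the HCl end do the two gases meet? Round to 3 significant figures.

16.7 cm

Graham's law gives d_HCl/d_H₂ = rate_HCl/rate_H₂ = √(M_H₂/M_HCl) = √(2.02/36.46) = 0.2354.
With d_HCl + d_H₂ = 87.8 cm, d_H₂ = 87.8/(1 + 0.2354) = 71.07 cm.
d_HCl = 87.8 − 71.07 = 16.7 cm.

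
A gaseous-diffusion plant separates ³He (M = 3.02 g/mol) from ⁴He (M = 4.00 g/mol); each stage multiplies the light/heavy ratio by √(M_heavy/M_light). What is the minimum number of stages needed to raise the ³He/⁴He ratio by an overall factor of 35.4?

Single-stage factor α = √(4.00/3.02), so ln α = ½ ln(1.32450) = 0.1405.
Need α^N ≥ 35.4 ⇒ N ≥ ln(35.4) / ln α = 3.567 / 0.1405 = 25.38.
Minimum whole number of stages: N = 26.

26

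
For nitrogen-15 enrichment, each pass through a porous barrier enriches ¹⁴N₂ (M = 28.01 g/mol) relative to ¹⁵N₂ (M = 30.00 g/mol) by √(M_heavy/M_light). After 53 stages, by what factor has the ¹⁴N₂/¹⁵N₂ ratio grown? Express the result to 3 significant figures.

6.16

After 53 stages the ratio has grown by (√(30.00/28.01))^53 = (30.00/28.01)^(53/2).
= 1.07105^(53/2) = 6.16.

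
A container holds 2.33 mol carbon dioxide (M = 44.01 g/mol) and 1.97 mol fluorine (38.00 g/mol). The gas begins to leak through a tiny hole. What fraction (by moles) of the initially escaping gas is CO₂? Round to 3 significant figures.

0.524

The effusion rate of species i is ∝ p_i/√M_i ∝ n_i/√M_i.
x_CO₂(eff) = (n_CO₂/√M_CO₂) / (n_CO₂/√M_CO₂ + n_F₂/√M_F₂)
= (2.33/√44.01) / (2.33/√44.01 + 1.97/√38.00) = 0.3512/(0.3512 + 0.3196) = 0.524.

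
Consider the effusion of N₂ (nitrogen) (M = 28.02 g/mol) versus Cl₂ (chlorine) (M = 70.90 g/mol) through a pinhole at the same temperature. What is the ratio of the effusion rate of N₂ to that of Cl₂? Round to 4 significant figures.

1.591

Using Graham's law: rate_N₂/rate_Cl₂ = √(M_Cl₂/M_N₂) = √(70.90/28.02) = √2.530 = 1.591.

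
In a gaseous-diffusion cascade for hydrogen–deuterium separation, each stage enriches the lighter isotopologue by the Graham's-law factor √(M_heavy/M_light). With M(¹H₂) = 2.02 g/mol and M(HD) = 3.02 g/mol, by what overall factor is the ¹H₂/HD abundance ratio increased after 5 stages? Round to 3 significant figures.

2.73

The single-stage factor is √(M_heavy/M_light), so 5 stages give [√(3.02/2.02)]^5 = (3.02/2.02)^(5/2).
= 1.49505^(5/2) = 2.73.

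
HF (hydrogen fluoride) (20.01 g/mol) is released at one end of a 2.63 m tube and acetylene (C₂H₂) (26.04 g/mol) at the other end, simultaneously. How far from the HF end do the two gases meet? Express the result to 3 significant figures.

The fronts meet when d_HF + d_C₂H₂ = L with d_HF/d_C₂H₂ = √(M_C₂H₂/M_HF) (Graham's law). Here √(M_C₂H₂/M_HF) = √(26.04/20.01) = 1.141.
With d_HF + d_C₂H₂ = 2.63 m, d_C₂H₂ = 2.63/(1 + 1.141) = 1.229 m.
d_HF = 2.63 − 1.229 = 1.40 m.

1.40 m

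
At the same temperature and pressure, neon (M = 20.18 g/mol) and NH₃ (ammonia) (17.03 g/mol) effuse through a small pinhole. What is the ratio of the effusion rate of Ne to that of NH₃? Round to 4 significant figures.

0.9186

Using Graham's law: rate_Ne/rate_NH₃ = √(M_NH₃/M_Ne) = √(17.03/20.18) = √0.8439 = 0.9186.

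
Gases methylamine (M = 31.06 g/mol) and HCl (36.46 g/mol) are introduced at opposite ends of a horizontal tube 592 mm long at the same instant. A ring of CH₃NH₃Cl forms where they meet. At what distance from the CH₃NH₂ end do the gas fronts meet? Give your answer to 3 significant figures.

In equal time, each gas travels a distance ∝ its rate ∝ 1/√M, so d_CH₃NH₂/d_HCl = √(M_HCl/M_CH₃NH₂) = √(36.46/31.06) = 1.083.
With d_CH₃NH₂ + d_HCl = 592 mm, d_HCl = 592/(1 + 1.083) = 284.1 mm.
d_CH₃NH₂ = 592 − 284.1 = 308 mm.

308 mm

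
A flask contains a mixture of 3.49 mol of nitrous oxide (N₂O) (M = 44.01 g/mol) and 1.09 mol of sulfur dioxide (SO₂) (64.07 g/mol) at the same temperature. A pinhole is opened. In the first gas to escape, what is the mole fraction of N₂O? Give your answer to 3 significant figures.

Rate_i ∝ x_i/√M_i (Graham's law weighted by mole fraction), so the effusate composition follows n_i/√M_i.
Mole fraction of N₂O in the effusate = (n_N₂O/√M_N₂O) / (n_N₂O/√M_N₂O + n_SO₂/√M_SO₂)
= (3.49/√44.01) / (3.49/√44.01 + 1.09/√64.07) = 0.5261/(0.5261 + 0.1362) = 0.794.

0.794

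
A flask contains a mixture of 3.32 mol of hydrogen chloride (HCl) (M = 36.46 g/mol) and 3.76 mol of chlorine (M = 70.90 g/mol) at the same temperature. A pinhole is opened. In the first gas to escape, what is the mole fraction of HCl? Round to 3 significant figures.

The effusion rate of species i is ∝ p_i/√M_i ∝ n_i/√M_i.
x_HCl(eff) = (n_HCl/√M_HCl) / (n_HCl/√M_HCl + n_Cl₂/√M_Cl₂)
= (3.32/√36.46) / (3.32/√36.46 + 3.76/√70.90) = 0.5498/(0.5498 + 0.4465) = 0.552.

0.552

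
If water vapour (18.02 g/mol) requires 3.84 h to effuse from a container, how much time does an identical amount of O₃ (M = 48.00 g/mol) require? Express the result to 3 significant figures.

From Graham's law, t_O₃/t_H₂O = √(M_O₃/M_H₂O) = √(48.00/18.02) = √2.664 = 1.632.
So the time for O₃ is 3.84 × 1.632 = 6.27 h.

6.27 h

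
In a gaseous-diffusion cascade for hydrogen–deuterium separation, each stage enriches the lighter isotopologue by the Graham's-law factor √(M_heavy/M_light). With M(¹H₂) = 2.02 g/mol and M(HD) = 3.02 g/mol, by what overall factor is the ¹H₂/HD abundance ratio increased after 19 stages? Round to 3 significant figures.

After 19 stages the ratio has grown by (√(3.02/2.02))^19 = (3.02/2.02)^(19/2).
= 1.49505^(19/2) = 45.6.

45.6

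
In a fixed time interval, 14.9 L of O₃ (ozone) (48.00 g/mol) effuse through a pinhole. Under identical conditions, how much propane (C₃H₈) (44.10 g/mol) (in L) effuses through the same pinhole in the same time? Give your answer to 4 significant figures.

15.54 L

Since effusion rate ∝ 1/√M, rate_C₃H₈/rate_O₃ = √(M_O₃/M_C₃H₈) = √(48.00/44.10) = √1.088 = 1.043.
So the volume for C₃H₈ is 14.9 × 1.043 = 15.54 L.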